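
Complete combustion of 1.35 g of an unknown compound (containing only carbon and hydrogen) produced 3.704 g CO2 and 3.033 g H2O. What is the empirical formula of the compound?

mol C = 3.704 / 44.01 = 0.08416; mass C = 0.08416 × 12.01 = 1.011 g
mol H = 2 × (3.033 / 18.02) = 0.3366; mass H = 0.3366 × 1.008 = 0.3393 g
Divide by the smallest (0.08416 mol C): C 1.000, H 4.000
→ CH4

CH4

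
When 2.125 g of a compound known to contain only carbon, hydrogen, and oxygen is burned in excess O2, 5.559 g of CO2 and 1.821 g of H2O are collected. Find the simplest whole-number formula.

C5H8O

mol C = 5.559 / 44.01 = 0.1263; mass C = 0.1263 × 12.01 = 1.517 g
mol H = 2 × (1.821 / 18.02) = 0.2021; mass H = 0.2021 × 1.008 = 0.2037 g
mass O = 2.125 − (1.721) = 0.4043 g → mol O = 0.02527
Divide by the smallest (0.02527 mol O): C 4.999, H 7.999, O 1.000
≈ 5:8:1 → C5H8O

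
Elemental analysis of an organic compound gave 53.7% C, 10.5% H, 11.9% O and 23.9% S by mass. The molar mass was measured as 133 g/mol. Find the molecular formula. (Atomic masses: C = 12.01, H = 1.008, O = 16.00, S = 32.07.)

Assume 100 g: 53.7 g C, 10.5 g H, 11.9 g O, 23.9 g S.
n(C) = 53.7/12.01 = 4.471, n(H) = 10.5/1.008 = 10.42, n(O) = 11.9/16.00 = 0.7438, n(S) = 23.9/32.07 = 0.7452
Ratios (÷ 0.7438): C 6.012, H 14.006, O 1.000, S 1.002
Ratio ≈ 6:14:1:1, so the empirical formula is C6H14OS
Empirical-formula mass = 134.24 g/mol
n = 133 / 134.24 = 0.99 ≈ 1
Molecular formula = empirical formula = C6H14OS

C6H14OS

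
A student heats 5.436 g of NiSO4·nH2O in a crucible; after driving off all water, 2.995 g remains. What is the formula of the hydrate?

NiSO4·7H2O

Mass of water lost = 5.436 − 2.995 = 2.441 g → 2.441 / 18.02 = 0.1355 mol H2O
Molar mass of NiSO4 = 154.76 g/mol → mol NiSO4 = 2.995 / 154.76 = 0.01935
n = 0.1355 / 0.01935 = 7.00 ≈ 7 → NiSO4·7H2O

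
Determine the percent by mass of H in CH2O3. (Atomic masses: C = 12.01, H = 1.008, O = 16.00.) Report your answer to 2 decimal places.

3.25%

Molar mass = 1(12.01) + 2(1.008) + 3(16.00) = 62.026 g/mol
Mass of H per mole = 2 × 1.008 = 2.016 g
% H = 2.016 / 62.026 × 100 = 3.25%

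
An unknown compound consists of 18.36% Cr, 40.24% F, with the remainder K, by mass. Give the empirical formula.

Assume 100 g: 18.36 g Cr, 40.24 g F, 41.4 g K.
Moles — Cr: 18.36 / 52.00 = 0.3531 mol; F: 40.24 / 19.00 = 2.118 mol; K: 41.4 / 39.10 = 1.059 mol
Ratios (÷ 0.3531): Cr 1.000, F 5.998, K 2.999
Ratio ≈ 1:6:3, so the empirical formula is CrF6K3

CrF6K3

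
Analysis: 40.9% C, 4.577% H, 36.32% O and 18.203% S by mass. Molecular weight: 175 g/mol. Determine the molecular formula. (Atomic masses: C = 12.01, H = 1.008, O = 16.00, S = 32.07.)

Assume 100 g: 40.9 g C, 4.577 g H, 36.32 g O, 18.203 g S.
Moles — C: 40.9 / 12.01 = 3.405 mol; H: 4.577 / 1.008 = 4.541 mol; O: 36.32 / 16.00 = 2.27 mol; S: 18.203 / 32.07 = 0.5676 mol
Divide by the smallest (0.5676 mol S): C 6.000, H 8.000, O 3.999, S 1.000
Ratio ≈ 6:8:4:1, so the empirical formula is C6H8O4S
Empirical-formula mass = 176.19 g/mol
n = 175 / 176.19 = 0.99 ≈ 1
Molecular formula = empirical formula = C6H8O4S

C6H8O4S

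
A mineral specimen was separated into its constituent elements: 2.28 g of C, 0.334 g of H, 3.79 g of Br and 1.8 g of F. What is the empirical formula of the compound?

C4H7BrF2

Moles — C: 2.28 / 12.01 = 0.1898 mol; H: 0.334 / 1.008 = 0.3313 mol; Br: 3.79 / 79.90 = 0.04743 mol; F: 1.8 / 19.00 = 0.09474 mol
Ratios (÷ 0.04743): C 4.002, H 6.985, Br 1.000, F 1.997
≈ 4:7:1:2 → C4H7BrF2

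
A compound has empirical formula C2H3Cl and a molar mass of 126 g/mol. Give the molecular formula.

C4H6Cl2

Empirical-formula mass = 62.49 g/mol
n = 126 / 62.49 = 2.02 ≈ 2
Molecular formula = (C2H3Cl)2 = C4H6Cl2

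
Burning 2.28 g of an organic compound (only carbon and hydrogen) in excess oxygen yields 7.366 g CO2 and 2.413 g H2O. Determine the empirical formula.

mol C = 7.366 / 44.01 = 0.1674; mass C = 0.1674 × 12.01 = 2.010 g
mol H = 2 × (2.413 / 18.02) = 0.2678; mass H = 0.2678 × 1.008 = 0.2700 g
Smallest is C at 0.1674 mol; normalising gives C 1.000, H 1.600
Scaling by 5: C 5.00, H 8.00 → C5H8

C5H8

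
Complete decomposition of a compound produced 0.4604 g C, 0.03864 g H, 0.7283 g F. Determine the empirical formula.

C: 0.4604 g ÷ 12.01 g/mol = 0.03833 mol
H: 0.03864 g ÷ 1.008 g/mol = 0.03833 mol
F: 0.7283 g ÷ 19.00 g/mol = 0.03833 mol
Divide by the smallest (0.03833 mol F): C 1.000, H 1.000, F 1.000
→ CHF

CHF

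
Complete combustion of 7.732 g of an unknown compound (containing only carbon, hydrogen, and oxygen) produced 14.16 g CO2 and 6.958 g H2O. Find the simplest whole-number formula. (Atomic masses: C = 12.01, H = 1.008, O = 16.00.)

C5H12O3

mol C = 14.16 / 44.01 = 0.3217; mass C = 0.3217 × 12.01 = 3.864 g
mol H = 2 × (6.958 / 18.02) = 0.7723; mass H = 0.7723 × 1.008 = 0.7784 g
mass O = 7.732 − (4.643) = 3.089 g → mol O = 0.1931
Divide by the smallest (0.1931 mol O): C 1.666, H 3.999, O 1.000
Scaling by 3: C 5.00, H 12.00, O 3.00 → C5H12O3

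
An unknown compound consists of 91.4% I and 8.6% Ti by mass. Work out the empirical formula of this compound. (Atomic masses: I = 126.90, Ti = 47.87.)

Assume 100 g: 91.4 g I, 8.6 g Ti.
Moles — I: 91.4 / 126.90 = 0.7203 mol; Ti: 8.6 / 47.87 = 0.1797 mol
Divide by the smallest (0.1797 mol Ti): I 4.009, Ti 1.000
→ I4Ti

I4Ti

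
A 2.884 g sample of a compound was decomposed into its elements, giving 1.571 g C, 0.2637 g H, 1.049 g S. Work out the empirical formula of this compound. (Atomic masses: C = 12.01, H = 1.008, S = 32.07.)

C4H8S

C: 1.571 g ÷ 12.01 g/mol = 0.1308 mol
H: 0.2637 g ÷ 1.008 g/mol = 0.2616 mol
S: 1.049 g ÷ 32.07 g/mol = 0.03271 mol
Divide by the smallest (0.03271 mol S): C 3.999, H 7.998, S 1.000
≈ 4:8:1 → C4H8S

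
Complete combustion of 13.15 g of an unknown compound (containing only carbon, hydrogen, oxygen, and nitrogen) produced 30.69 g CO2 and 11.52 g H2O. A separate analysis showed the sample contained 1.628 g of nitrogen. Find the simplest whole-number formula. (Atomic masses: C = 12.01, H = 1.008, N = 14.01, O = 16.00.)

mol C = 30.69 / 44.01 = 0.6973; mass C = 0.6973 × 12.01 = 8.375 g
mol H = 2 × (11.52 / 18.02) = 1.279; mass H = 1.279 × 1.008 = 1.289 g
mol N = 1.628 / 14.01 = 0.1162
mass O = 13.15 − (11.29) = 1.858 g → mol O = 0.1161
Ratios (÷ 0.1161): C 6.005, H 11.010, N 1.001, O 1.000
Ratio ≈ 6:11:1:1, so the empirical formula is C6H11NO

C6H11NO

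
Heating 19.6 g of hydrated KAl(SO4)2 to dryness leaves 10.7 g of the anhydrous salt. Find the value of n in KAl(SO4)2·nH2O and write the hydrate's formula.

Mass of water lost = 19.6 − 10.7 = 8.9 g → 8.9 / 18.02 = 0.4939 mol H2O
Molar mass of KAl(SO4)2 = 258.22 g/mol → mol KAl(SO4)2 = 10.7 / 258.22 = 0.04144
n = 0.4939 / 0.04144 = 11.92 ≈ 12 → KAl(SO4)2·12H2O

KAl(SO4)2·12H2O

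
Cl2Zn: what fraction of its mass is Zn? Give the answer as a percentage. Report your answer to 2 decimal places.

47.97%

Molar mass = 2(35.45) + 1(65.38) = 136.280 g/mol
Mass of Zn per mole = 1 × 65.38 = 65.380 g
% Zn = 65.380 / 136.280 × 100 = 47.97%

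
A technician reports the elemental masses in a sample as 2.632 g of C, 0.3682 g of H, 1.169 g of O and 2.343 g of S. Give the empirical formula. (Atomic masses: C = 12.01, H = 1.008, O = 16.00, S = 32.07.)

C3H5OS

C: 2.632 g ÷ 12.01 g/mol = 0.2192 mol
H: 0.3682 g ÷ 1.008 g/mol = 0.3653 mol
O: 1.169 g ÷ 16.00 g/mol = 0.07306 mol
S: 2.343 g ÷ 32.07 g/mol = 0.07306 mol
Smallest is S at 0.07306 mol; normalising gives C 3.000, H 5.000, O 1.000, S 1.000
Ratio ≈ 3:5:1:1, so the empirical formula is C3H5OS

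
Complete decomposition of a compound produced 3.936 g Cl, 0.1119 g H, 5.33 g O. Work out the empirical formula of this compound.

ClHO3

Moles — Cl: 3.936 / 35.45 = 0.111 mol; H: 0.1119 / 1.008 = 0.111 mol; O: 5.33 / 16.00 = 0.3331 mol
Divide by the smallest (0.111 mol H): Cl 1.000, H 1.000, O 3.001
Ratio ≈ 1:1:3, so the empirical formula is ClHO3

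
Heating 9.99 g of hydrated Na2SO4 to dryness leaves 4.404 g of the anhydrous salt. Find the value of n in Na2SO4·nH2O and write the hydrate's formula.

Mass of water lost = 9.99 − 4.404 = 5.586 g → 5.586 / 18.02 = 0.31 mol H2O
Molar mass of Na2SO4 = 142.05 g/mol → mol Na2SO4 = 4.404 / 142.05 = 0.031
n = 0.31 / 0.031 = 10.00 ≈ 10 → Na2SO4·10H2O

Na2SO4·10H2O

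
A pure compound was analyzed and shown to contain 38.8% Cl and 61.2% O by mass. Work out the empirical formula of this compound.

Assume 100 g: 38.8 g Cl, 61.2 g O.
Cl: 38.8 g ÷ 35.45 g/mol = 1.094 mol
O: 61.2 g ÷ 16.00 g/mol = 3.825 mol
Divide by the smallest (1.094 mol Cl): Cl 1.000, O 3.495
×2: Cl 2.00, O 6.99 → Cl2O7

Cl2O7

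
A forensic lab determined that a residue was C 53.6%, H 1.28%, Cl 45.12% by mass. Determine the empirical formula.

C7H2Cl2

Assume 100 g: 53.6 g C, 1.28 g H, 45.12 g Cl.
n(C) = 53.6/12.01 = 4.463, n(H) = 1.28/1.008 = 1.27, n(Cl) = 45.12/35.45 = 1.273
Smallest is H at 1.27 mol; normalising gives C 3.515, H 1.000, Cl 1.002
Scaling by 2: C 7.03, H 2.00, Cl 2.00 → C7H2Cl2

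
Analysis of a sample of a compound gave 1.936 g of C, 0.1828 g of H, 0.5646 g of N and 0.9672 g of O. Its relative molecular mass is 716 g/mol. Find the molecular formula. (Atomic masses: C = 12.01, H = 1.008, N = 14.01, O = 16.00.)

C32H36N8O12

C: 1.936 g ÷ 12.01 g/mol = 0.1612 mol
H: 0.1828 g ÷ 1.008 g/mol = 0.1813 mol
N: 0.5646 g ÷ 14.01 g/mol = 0.0403 mol
O: 0.9672 g ÷ 16.00 g/mol = 0.06045 mol
Divide by the smallest (0.0403 mol N): C 4.000, H 4.500, N 1.000, O 1.500
Scaling by 2: C 8.00, H 9.00, N 2.00, O 3.00 → C8H9N2O3
Empirical-formula mass = 181.17 g/mol
n = 716 / 181.17 = 3.95 ≈ 4
Molecular formula = (C8H9N2O3)×4 = C32H36N8O12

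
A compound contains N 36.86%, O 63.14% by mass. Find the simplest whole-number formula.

Assume 100 g: 36.86 g N, 63.14 g O.
N: 36.86 g ÷ 14.01 g/mol = 2.631 mol
O: 63.14 g ÷ 16.00 g/mol = 3.946 mol
Smallest is N at 2.631 mol; normalising gives N 1.000, O 1.500
×2: N 2.00, O 3.00 → N2O3

N2O3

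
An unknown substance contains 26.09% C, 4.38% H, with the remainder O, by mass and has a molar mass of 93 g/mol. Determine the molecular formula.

Assume 100 g: 26.09 g C, 4.38 g H, 69.53 g O.
Moles — C: 26.09 / 12.01 = 2.172 mol; H: 4.38 / 1.008 = 4.345 mol; O: 69.53 / 16.00 = 4.346 mol
Smallest is C at 2.172 mol; normalising gives C 1.000, H 2.000, O 2.000
→ CH2O2
Empirical-formula mass = 46.03 g/mol
n = 93 / 46.03 = 2.02 ≈ 2
Molecular formula = (CH2O2)×2 = C2H4O4

C2H4O4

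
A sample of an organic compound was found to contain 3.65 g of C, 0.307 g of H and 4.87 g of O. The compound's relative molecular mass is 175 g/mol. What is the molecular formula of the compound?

C: 3.65 g ÷ 12.01 g/mol = 0.3039 mol
H: 0.307 g ÷ 1.008 g/mol = 0.3046 mol
O: 4.87 g ÷ 16.00 g/mol = 0.3044 mol
Smallest is C at 0.3039 mol; normalising gives C 1.000, H 1.002, O 1.002
Ratio ≈ 1:1:1, so the empirical formula is CHO
Empirical-formula mass = 29.02 g/mol
n = 175 / 29.02 = 6.03 ≈ 6
Molecular formula = (CHO)×6 = C6H6O6

C6H6O6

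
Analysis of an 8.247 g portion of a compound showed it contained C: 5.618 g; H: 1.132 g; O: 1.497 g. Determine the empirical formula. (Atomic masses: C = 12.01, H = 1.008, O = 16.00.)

C: 5.618 g ÷ 12.01 g/mol = 0.4678 mol
H: 1.132 g ÷ 1.008 g/mol = 1.123 mol
O: 1.497 g ÷ 16.00 g/mol = 0.09356 mol
Smallest is O at 0.09356 mol; normalising gives C 5.000, H 12.003, O 1.000
→ C5H12O

C5H12O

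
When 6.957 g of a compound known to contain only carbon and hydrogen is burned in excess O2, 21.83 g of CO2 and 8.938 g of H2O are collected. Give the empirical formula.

CH2

mol C = 21.83 / 44.01 = 0.4960; mass C = 0.4960 × 12.01 = 5.957 g
mol H = 2 × (8.938 / 18.02) = 0.9920; mass H = 0.9920 × 1.008 = 0.9999 g
Ratios (÷ 0.496): C 1.000, H 2.000
≈ 1:2 → CH2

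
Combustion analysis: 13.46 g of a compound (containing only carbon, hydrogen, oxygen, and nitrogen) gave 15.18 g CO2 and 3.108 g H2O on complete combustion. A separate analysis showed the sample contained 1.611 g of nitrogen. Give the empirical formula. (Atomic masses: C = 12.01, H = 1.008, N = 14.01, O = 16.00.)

mol C = 15.18 / 44.01 = 0.3449; mass C = 0.3449 × 12.01 = 4.143 g
mol H = 2 × (3.108 / 18.02) = 0.3450; mass H = 0.3450 × 1.008 = 0.3477 g
mol N = 1.611 / 14.01 = 0.1150
mass O = 13.46 − (6.101) = 7.359 g → mol O = 0.4599
Smallest is N at 0.115 mol; normalising gives C 3.000, H 3.000, N 1.000, O 4.000
≈ 3:3:1:4 → C3H3NO4

C3H3NO4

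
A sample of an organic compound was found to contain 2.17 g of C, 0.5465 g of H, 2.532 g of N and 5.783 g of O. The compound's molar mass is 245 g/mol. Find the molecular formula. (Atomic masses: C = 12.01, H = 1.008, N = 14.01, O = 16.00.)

C4H12N4O8

C: 2.17 g ÷ 12.01 g/mol = 0.1807 mol
H: 0.5465 g ÷ 1.008 g/mol = 0.5422 mol
N: 2.532 g ÷ 14.01 g/mol = 0.1807 mol
O: 5.783 g ÷ 16.00 g/mol = 0.3614 mol
Divide by the smallest (0.1807 mol C): C 1.000, H 3.001, N 1.000, O 2.000
≈ 1:3:1:2 → CH3NO2
Empirical-formula mass = 61.04 g/mol
n = 245 / 61.04 = 4.01 ≈ 4
Molecular formula = (CH3NO2)×4 = C4H12N4O8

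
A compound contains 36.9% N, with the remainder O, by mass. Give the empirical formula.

Assume 100 g: 36.9 g N, 63.1 g O.
Moles — N: 36.9 / 14.01 = 2.634 mol; O: 63.1 / 16.00 = 3.944 mol
Smallest is N at 2.634 mol; normalising gives N 1.000, O 1.497
Multiply by 2: N 2.00, O 2.99 → N2O3

N2O3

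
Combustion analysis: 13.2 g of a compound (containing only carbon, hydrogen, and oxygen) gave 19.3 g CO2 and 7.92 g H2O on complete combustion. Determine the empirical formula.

mol C = 19.3 / 44.01 = 0.4385; mass C = 0.4385 × 12.01 = 5.267 g
mol H = 2 × (7.92 / 18.02) = 0.8790; mass H = 0.8790 × 1.008 = 0.8861 g
mass O = 13.2 − (6.153) = 7.047 g → mol O = 0.4404
Divide by the smallest (0.4385 mol C): C 1.000, H 2.004, O 1.004
≈ 1:2:1 → CH2O

CH2O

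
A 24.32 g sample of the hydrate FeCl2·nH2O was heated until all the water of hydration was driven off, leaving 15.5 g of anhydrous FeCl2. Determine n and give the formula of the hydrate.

FeCl2·4H2O

Mass of water lost = 24.32 − 15.5 = 8.82 g → 8.82 / 18.02 = 0.4895 mol H2O
Molar mass of FeCl2 = 126.75 g/mol → mol FeCl2 = 15.5 / 126.75 = 0.1223
n = 0.4895 / 0.1223 = 4.00 ≈ 4 → FeCl2·4H2O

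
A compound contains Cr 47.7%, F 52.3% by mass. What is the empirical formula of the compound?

Assume 100 g: 47.7 g Cr, 52.3 g F.
Cr: 47.7 g ÷ 52.00 g/mol = 0.9173 mol
F: 52.3 g ÷ 19.00 g/mol = 2.753 mol
Ratios (÷ 0.9173): Cr 1.000, F 3.001
≈ 1:3 → CrF3

CrF3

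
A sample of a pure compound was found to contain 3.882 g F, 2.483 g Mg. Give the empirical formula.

F: 3.882 g ÷ 19.00 g/mol = 0.2043 mol
Mg: 2.483 g ÷ 24.31 g/mol = 0.1021 mol
Divide by the smallest (0.1021 mol Mg): F 2.000, Mg 1.000
Ratio ≈ 2:1, so the empirical formula is F2Mg

F2Mg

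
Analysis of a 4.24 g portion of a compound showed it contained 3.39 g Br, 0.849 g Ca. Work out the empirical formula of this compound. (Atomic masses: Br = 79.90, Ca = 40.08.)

Br2Ca

Br: 3.39 g ÷ 79.90 g/mol = 0.04243 mol
Ca: 0.849 g ÷ 40.08 g/mol = 0.02118 mol
Ratios (÷ 0.02118): Br 2.003, Ca 1.000
→ Br2Ca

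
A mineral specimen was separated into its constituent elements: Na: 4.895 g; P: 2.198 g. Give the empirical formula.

Na3P

n(Na) = 4.895/22.99 = 0.2129, n(P) = 2.198/30.97 = 0.07097
Smallest is P at 0.07097 mol; normalising gives Na 3.000, P 1.000
→ Na3P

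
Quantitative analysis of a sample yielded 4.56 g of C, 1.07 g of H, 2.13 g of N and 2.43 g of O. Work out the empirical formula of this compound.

C5H14N2O2

Moles — C: 4.56 / 12.01 = 0.3797 mol; H: 1.07 / 1.008 = 1.062 mol; N: 2.13 / 14.01 = 0.152 mol; O: 2.43 / 16.00 = 0.1519 mol
Divide by the smallest (0.1519 mol O): C 2.500, H 6.989, N 1.001, O 1.000
Scaling by 2: C 5.00, H 13.98, N 2.00, O 2.00 → C5H14N2O2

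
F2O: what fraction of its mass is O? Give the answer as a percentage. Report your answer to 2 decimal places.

29.63%

Molar mass = 2(19.00) + 1(16.00) = 54.000 g/mol
Mass of O per mole = 1 × 16.00 = 16.000 g
% O = 16.000 / 54.000 × 100 = 29.63%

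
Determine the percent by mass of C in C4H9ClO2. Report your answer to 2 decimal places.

38.57%

Molar mass = 4(12.01) + 9(1.008) + 1(35.45) + 2(16.00) = 124.562 g/mol
Mass of C per mole = 4 × 12.01 = 48.040 g
% C = 48.040 / 124.562 × 100 = 38.57%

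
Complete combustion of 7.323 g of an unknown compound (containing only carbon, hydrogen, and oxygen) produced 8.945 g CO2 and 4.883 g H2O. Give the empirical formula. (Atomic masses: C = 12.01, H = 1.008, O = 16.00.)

C3H8O4

mol C = 8.945 / 44.01 = 0.2032; mass C = 0.2032 × 12.01 = 2.441 g
mol H = 2 × (4.883 / 18.02) = 0.5420; mass H = 0.5420 × 1.008 = 0.5463 g
mass O = 7.323 − (2.987) = 4.336 g → mol O = 0.2710
Ratios (÷ 0.2032): C 1.000, H 2.666, O 1.333
Scaling by 3: C 3.00, H 8.00, O 4.00 → C3H8O4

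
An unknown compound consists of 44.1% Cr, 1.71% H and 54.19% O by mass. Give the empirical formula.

Assume 100 g: 44.1 g Cr, 1.71 g H, 54.19 g O.
Cr: 44.1 g ÷ 52.00 g/mol = 0.8481 mol
H: 1.71 g ÷ 1.008 g/mol = 1.696 mol
O: 54.19 g ÷ 16.00 g/mol = 3.387 mol
Smallest is Cr at 0.8481 mol; normalising gives Cr 1.000, H 2.000, O 3.994
Ratio ≈ 1:2:4, so the empirical formula is CrH2O4

CrH2O4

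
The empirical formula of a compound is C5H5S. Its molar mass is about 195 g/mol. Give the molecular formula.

Empirical-formula mass = 97.16 g/mol
n = 195 / 97.16 = 2.01 ≈ 2
Molecular formula = (C5H5S)2 = C10H10S2

C10H10S2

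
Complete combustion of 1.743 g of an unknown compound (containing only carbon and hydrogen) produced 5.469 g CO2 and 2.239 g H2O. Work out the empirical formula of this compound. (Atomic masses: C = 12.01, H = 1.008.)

CH2

mol C = 5.469 / 44.01 = 0.1243; mass C = 0.1243 × 12.01 = 1.492 g
mol H = 2 × (2.239 / 18.02) = 0.2485; mass H = 0.2485 × 1.008 = 0.2505 g
Ratios (÷ 0.1243): C 1.000, H 2.000
→ CH2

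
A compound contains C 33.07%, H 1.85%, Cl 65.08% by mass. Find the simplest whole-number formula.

C3H2Cl2

Assume 100 g: 33.07 g C, 1.85 g H, 65.08 g Cl.
n(C) = 33.07/12.01 = 2.754, n(H) = 1.85/1.008 = 1.835, n(Cl) = 65.08/35.45 = 1.836
Ratios (÷ 1.835): C 1.500, H 1.000, Cl 1.000
×2: C 3.00, H 2.00, Cl 2.00 → C3H2Cl2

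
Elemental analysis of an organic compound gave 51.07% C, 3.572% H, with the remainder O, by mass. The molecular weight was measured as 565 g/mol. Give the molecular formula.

C24H20O16

Assume 100 g: 51.07 g C, 3.572 g H, 45.358 g O.
n(C) = 51.07/12.01 = 4.252, n(H) = 3.572/1.008 = 3.544, n(O) = 45.358/16.00 = 2.835
Smallest is O at 2.835 mol; normalising gives C 1.500, H 1.250, O 1.000
×4: C 6.00, H 5.00, O 4.00 → C6H5O4
Empirical-formula mass = 141.10 g/mol
n = 565 / 141.10 = 4.00 ≈ 4
Molecular formula = (C6H5O4)×4 = C24H20O16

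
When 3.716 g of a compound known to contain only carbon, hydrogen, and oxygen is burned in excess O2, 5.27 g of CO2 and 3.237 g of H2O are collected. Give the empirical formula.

CH3O

mol C = 5.27 / 44.01 = 0.1197; mass C = 0.1197 × 12.01 = 1.438 g
mol H = 2 × (3.237 / 18.02) = 0.3593; mass H = 0.3593 × 1.008 = 0.3621 g
mass O = 3.716 − (1.800) = 1.916 g → mol O = 0.1197
Ratios (÷ 0.1197): C 1.000, H 3.001, O 1.000
→ CH3O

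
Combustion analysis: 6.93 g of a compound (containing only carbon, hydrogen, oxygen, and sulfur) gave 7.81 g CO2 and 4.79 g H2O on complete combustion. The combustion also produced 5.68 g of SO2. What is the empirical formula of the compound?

mol C = 7.81 / 44.01 = 0.1775; mass C = 0.1775 × 12.01 = 2.131 g
mol H = 2 × (4.79 / 18.02) = 0.5316; mass H = 0.5316 × 1.008 = 0.5359 g
mol S = 5.68 / 64.07 = 0.08865; mass S = 2.843 g
mass O = 6.93 − (5.510) = 1.420 g → mol O = 0.08873
Ratios (÷ 0.08865): C 2.002, H 5.997, O 1.001, S 1.000
→ C2H6OS

C2H6OS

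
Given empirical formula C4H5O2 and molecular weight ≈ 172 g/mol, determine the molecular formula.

C8H10O4

Empirical-formula mass = 85.08 g/mol
n = 172 / 85.08 = 2.02 ≈ 2
Molecular formula = (C4H5O2)2 = C8H10O4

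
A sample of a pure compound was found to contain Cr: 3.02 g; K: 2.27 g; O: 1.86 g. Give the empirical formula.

CrKO2

Moles — Cr: 3.02 / 52.00 = 0.05808 mol; K: 2.27 / 39.10 = 0.05806 mol; O: 1.86 / 16.00 = 0.1163 mol
Divide by the smallest (0.05806 mol K): Cr 1.000, K 1.000, O 2.002
Ratio ≈ 1:1:2, so the empirical formula is CrKO2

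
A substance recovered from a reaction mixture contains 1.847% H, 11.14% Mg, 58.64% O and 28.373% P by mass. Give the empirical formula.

H4MgO8P2

Assume 100 g: 1.847 g H, 11.14 g Mg, 58.64 g O, 28.373 g P.
Moles — H: 1.847 / 1.008 = 1.832 mol; Mg: 11.14 / 24.31 = 0.4582 mol; O: 58.64 / 16.00 = 3.665 mol; P: 28.373 / 30.97 = 0.9161 mol
Smallest is Mg at 0.4582 mol; normalising gives H 3.999, Mg 1.000, O 7.998, P 1.999
→ H4MgO8P2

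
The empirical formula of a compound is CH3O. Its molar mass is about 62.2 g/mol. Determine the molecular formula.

C2H6O2

Empirical-formula mass = 31.03 g/mol
n = 62.2 / 31.03 = 2.00 ≈ 2
Molecular formula = (CH3O)2 = C2H6O2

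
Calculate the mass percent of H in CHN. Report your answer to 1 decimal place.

3.7%

Molar mass = 1(12.01) + 1(1.008) + 1(14.01) = 27.028 g/mol
Mass of H per mole = 1 × 1.008 = 1.008 g
% H = 1.008 / 27.028 × 100 = 3.7%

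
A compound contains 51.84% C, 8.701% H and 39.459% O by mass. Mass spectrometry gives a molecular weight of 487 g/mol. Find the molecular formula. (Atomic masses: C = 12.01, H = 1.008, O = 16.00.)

C21H42O12

Assume 100 g: 51.84 g C, 8.701 g H, 39.459 g O.
C: 51.84 g ÷ 12.01 g/mol = 4.316 mol
H: 8.701 g ÷ 1.008 g/mol = 8.632 mol
O: 39.459 g ÷ 16.00 g/mol = 2.466 mol
Divide by the smallest (2.466 mol O): C 1.750, H 3.500, O 1.000
Scaling by 4: C 7.00, H 14.00, O 4.00 → C7H14O4
Empirical-formula mass = 162.18 g/mol
n = 487 / 162.18 = 3.00 ≈ 3
Molecular formula = (C7H14O4)×3 = C21H42O12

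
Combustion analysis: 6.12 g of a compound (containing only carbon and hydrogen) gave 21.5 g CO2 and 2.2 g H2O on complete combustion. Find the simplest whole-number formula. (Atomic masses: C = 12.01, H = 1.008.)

C2H

mol C = 21.5 / 44.01 = 0.4885; mass C = 0.4885 × 12.01 = 5.867 g
mol H = 2 × (2.2 / 18.02) = 0.2442; mass H = 0.2442 × 1.008 = 0.2461 g
Smallest is H at 0.2442 mol; normalising gives C 2.001, H 1.000
→ C2H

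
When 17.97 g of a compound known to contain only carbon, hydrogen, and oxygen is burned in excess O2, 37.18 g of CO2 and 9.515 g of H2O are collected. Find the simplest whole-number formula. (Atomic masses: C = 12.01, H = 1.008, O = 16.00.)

mol C = 37.18 / 44.01 = 0.8448; mass C = 0.8448 × 12.01 = 10.15 g
mol H = 2 × (9.515 / 18.02) = 1.056; mass H = 1.056 × 1.008 = 1.064 g
mass O = 17.97 − (11.21) = 6.759 g → mol O = 0.4225
Divide by the smallest (0.4225 mol O): C 2.000, H 2.500, O 1.000
×2: C 4.00, H 5.00, O 2.00 → C4H5O2

C4H5O2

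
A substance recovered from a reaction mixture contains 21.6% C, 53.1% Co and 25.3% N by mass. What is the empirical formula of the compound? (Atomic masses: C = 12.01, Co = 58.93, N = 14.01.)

C2CoN2

Assume 100 g: 21.6 g C, 53.1 g Co, 25.3 g N.
C: 21.6 g ÷ 12.01 g/mol = 1.799 mol
Co: 53.1 g ÷ 58.93 g/mol = 0.9011 mol
N: 25.3 g ÷ 14.01 g/mol = 1.806 mol
Divide by the smallest (0.9011 mol Co): C 1.996, Co 1.000, N 2.004
→ C2CoN2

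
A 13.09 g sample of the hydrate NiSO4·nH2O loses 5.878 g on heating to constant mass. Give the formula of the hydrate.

Mass of anhydrous NiSO4 = 13.09 − 5.878 = 7.212 g
mol H2O = 5.878 / 18.02 = 0.3262
Molar mass of NiSO4 = 154.76 g/mol → mol NiSO4 = 7.212 / 154.76 = 0.0466
n = 0.3262 / 0.0466 = 7.00 ≈ 7 → NiSO4·7H2O

NiSO4·7H2O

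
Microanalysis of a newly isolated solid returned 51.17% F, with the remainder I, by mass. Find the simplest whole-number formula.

F7I

Assume 100 g: 51.17 g F, 48.83 g I.
F: 51.17 g ÷ 19.00 g/mol = 2.693 mol
I: 48.83 g ÷ 126.90 g/mol = 0.3848 mol
Smallest is I at 0.3848 mol; normalising gives F 6.999, I 1.000
Ratio ≈ 7:1, so the empirical formula is F7I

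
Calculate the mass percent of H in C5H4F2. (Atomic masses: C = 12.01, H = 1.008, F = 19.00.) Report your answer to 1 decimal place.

Molar mass = 5(12.01) + 4(1.008) + 2(19.00) = 102.082 g/mol
Mass of H per mole = 4 × 1.008 = 4.032 g
% H = 4.032 / 102.082 × 100 = 3.9%

3.9%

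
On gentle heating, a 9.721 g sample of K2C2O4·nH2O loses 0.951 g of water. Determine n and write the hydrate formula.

Mass of anhydrous K2C2O4 = 9.721 − 0.951 = 8.77 g
mol H2O = 0.951 / 18.02 = 0.05277
Molar mass of K2C2O4 = 166.22 g/mol → mol K2C2O4 = 8.77 / 166.22 = 0.05276
n = 0.05277 / 0.05276 = 1.00 ≈ 1 → K2C2O4·H2O

K2C2O4·H2O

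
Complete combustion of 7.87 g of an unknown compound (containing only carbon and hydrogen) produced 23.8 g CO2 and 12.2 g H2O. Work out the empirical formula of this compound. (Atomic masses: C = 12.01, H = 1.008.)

C2H5

mol C = 23.8 / 44.01 = 0.5408; mass C = 0.5408 × 12.01 = 6.495 g
mol H = 2 × (12.2 / 18.02) = 1.354; mass H = 1.354 × 1.008 = 1.365 g
Divide by the smallest (0.5408 mol C): C 1.000, H 2.504
×2: C 2.00, H 5.01 → C2H5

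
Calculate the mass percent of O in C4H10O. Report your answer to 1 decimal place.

21.6%

Molar mass = 4(12.01) + 10(1.008) + 1(16.00) = 74.120 g/mol
Mass of O per mole = 1 × 16.00 = 16.000 g
% O = 16.000 / 74.120 × 100 = 21.6%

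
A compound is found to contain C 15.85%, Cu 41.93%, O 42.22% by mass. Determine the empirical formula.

C2CuO4

Assume 100 g: 15.85 g C, 41.93 g Cu, 42.22 g O.
C: 15.85 g ÷ 12.01 g/mol = 1.32 mol
Cu: 41.93 g ÷ 63.55 g/mol = 0.6598 mol
O: 42.22 g ÷ 16.00 g/mol = 2.639 mol
Smallest is Cu at 0.6598 mol; normalising gives C 2.000, Cu 1.000, O 3.999
≈ 2:1:4 → C2CuO4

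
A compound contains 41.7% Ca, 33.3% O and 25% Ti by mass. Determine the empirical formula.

Ca2O4Ti

Assume 100 g: 41.7 g Ca, 33.3 g O, 25 g Ti.
Moles — Ca: 41.7 / 40.08 = 1.04 mol; O: 33.3 / 16.00 = 2.081 mol; Ti: 25 / 47.87 = 0.5222 mol
Smallest is Ti at 0.5222 mol; normalising gives Ca 1.992, O 3.985, Ti 1.000
≈ 2:4:1 → Ca2O4Ti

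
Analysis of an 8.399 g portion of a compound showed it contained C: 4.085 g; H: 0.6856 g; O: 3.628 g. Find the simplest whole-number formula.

C: 4.085 g ÷ 12.01 g/mol = 0.3401 mol
H: 0.6856 g ÷ 1.008 g/mol = 0.6802 mol
O: 3.628 g ÷ 16.00 g/mol = 0.2268 mol
Smallest is O at 0.2268 mol; normalising gives C 1.500, H 3.000, O 1.000
Scaling by 2: C 3.00, H 6.00, O 2.00 → C3H6O2

C3H6O2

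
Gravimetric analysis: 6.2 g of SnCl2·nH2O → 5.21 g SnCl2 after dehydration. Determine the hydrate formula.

SnCl2·2H2O

Mass of water lost = 6.2 − 5.21 = 0.99 g → 0.99 / 18.02 = 0.05494 mol H2O
Molar mass of SnCl2 = 189.61 g/mol → mol SnCl2 = 5.21 / 189.61 = 0.02748
n = 0.05494 / 0.02748 = 2.00 ≈ 2 → SnCl2·2H2O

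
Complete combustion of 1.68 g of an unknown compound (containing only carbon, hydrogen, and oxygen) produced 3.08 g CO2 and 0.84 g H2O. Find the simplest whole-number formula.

C3H4O2

mol C = 3.08 / 44.01 = 0.06998; mass C = 0.06998 × 12.01 = 0.8405 g
mol H = 2 × (0.84 / 18.02) = 0.09323; mass H = 0.09323 × 1.008 = 0.09398 g
mass O = 1.68 − (0.9345) = 0.7455 g → mol O = 0.04659
Smallest is O at 0.04659 mol; normalising gives C 1.502, H 2.001, O 1.000
Multiply by 2: C 3.00, H 4.00, O 2.00 → C3H4O2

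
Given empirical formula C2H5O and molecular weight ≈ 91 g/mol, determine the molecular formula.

C4H10O2

Empirical-formula mass = 45.06 g/mol
n = 91 / 45.06 = 2.02 ≈ 2
Molecular formula = (C2H5O)2 = C4H10O2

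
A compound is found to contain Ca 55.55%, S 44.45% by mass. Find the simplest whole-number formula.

CaS

Assume 100 g: 55.55 g Ca, 44.45 g S.
Ca: 55.55 g ÷ 40.08 g/mol = 1.386 mol
S: 44.45 g ÷ 32.07 g/mol = 1.386 mol
Ratios (÷ 1.386): Ca 1.000, S 1.000
→ CaS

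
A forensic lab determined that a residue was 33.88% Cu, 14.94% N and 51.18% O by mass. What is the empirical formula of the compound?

Assume 100 g: 33.88 g Cu, 14.94 g N, 51.18 g O.
n(Cu) = 33.88/63.55 = 0.5331, n(N) = 14.94/14.01 = 1.066, n(O) = 51.18/16.00 = 3.199
Ratios (÷ 0.5331): Cu 1.000, N 2.000, O 6.000
≈ 1:2:6 → CuN2O6

CuN2O6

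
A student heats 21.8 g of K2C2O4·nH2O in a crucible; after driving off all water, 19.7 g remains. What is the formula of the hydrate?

Mass of water lost = 21.8 − 19.7 = 2.1 g → 2.1 / 18.02 = 0.1165 mol H2O
Molar mass of K2C2O4 = 166.22 g/mol → mol K2C2O4 = 19.7 / 166.22 = 0.1185
n = 0.1165 / 0.1185 = 0.98 ≈ 1 → K2C2O4·H2O

K2C2O4·H2O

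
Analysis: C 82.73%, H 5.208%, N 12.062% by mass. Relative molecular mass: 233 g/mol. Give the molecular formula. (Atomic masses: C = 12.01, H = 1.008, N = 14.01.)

C16H12N2

Assume 100 g: 82.73 g C, 5.208 g H, 12.062 g N.
n(C) = 82.73/12.01 = 6.888, n(H) = 5.208/1.008 = 5.167, n(N) = 12.062/14.01 = 0.861
Smallest is N at 0.861 mol; normalising gives C 8.001, H 6.001, N 1.000
≈ 8:6:1 → C8H6N
Empirical-formula mass = 116.14 g/mol
n = 233 / 116.14 = 2.01 ≈ 2
Molecular formula = (C8H6N)×2 = C16H12N2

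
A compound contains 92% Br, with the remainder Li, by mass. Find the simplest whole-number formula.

Assume 100 g: 92 g Br, 8 g Li.
n(Br) = 92/79.90 = 1.151, n(Li) = 8/6.94 = 1.153
Divide by the smallest (1.151 mol Br): Br 1.000, Li 1.001
≈ 1:1 → BrLi

BrLi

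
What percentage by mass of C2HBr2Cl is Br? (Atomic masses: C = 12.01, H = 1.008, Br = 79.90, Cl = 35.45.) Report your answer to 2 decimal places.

72.54%

Molar mass = 2(12.01) + 1(1.008) + 2(79.90) + 1(35.45) = 220.278 g/mol
Mass of Br per mole = 2 × 79.90 = 159.800 g
% Br = 159.800 / 220.278 × 100 = 72.54%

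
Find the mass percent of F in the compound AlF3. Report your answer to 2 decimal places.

67.87%

Molar mass = 1(26.98) + 3(19.00) = 83.980 g/mol
Mass of F per mole = 3 × 19.00 = 57.000 g
% F = 57.000 / 83.980 × 100 = 67.87%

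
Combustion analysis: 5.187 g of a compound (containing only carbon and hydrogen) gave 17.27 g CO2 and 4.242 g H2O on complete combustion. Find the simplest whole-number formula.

C5H6

mol C = 17.27 / 44.01 = 0.3924; mass C = 0.3924 × 12.01 = 4.713 g
mol H = 2 × (4.242 / 18.02) = 0.4708; mass H = 0.4708 × 1.008 = 0.4746 g
Divide by the smallest (0.3924 mol C): C 1.000, H 1.200
Multiply by 5: C 5.00, H 6.00 → C5H6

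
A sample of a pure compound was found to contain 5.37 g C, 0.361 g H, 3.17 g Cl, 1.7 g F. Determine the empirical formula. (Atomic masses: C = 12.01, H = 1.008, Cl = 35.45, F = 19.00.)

C5H4ClF

Moles — C: 5.37 / 12.01 = 0.4471 mol; H: 0.361 / 1.008 = 0.3581 mol; Cl: 3.17 / 35.45 = 0.08942 mol; F: 1.7 / 19.00 = 0.08947 mol
Ratios (÷ 0.08942): C 5.000, H 4.005, Cl 1.000, F 1.001
Ratio ≈ 5:4:1:1, so the empirical formula is C5H4ClF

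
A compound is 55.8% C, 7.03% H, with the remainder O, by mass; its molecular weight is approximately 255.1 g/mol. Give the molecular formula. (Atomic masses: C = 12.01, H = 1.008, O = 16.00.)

Assume 100 g: 55.8 g C, 7.03 g H, 37.17 g O.
Moles — C: 55.8 / 12.01 = 4.646 mol; H: 7.03 / 1.008 = 6.974 mol; O: 37.17 / 16.00 = 2.323 mol
Ratios (÷ 2.323): C 2.000, H 3.002, O 1.000
Ratio ≈ 2:3:1, so the empirical formula is C2H3O
Empirical-formula mass = 43.04 g/mol
n = 255.1 / 43.04 = 5.93 ≈ 6
Molecular formula = (C2H3O)×6 = C12H18O6

C12H18O6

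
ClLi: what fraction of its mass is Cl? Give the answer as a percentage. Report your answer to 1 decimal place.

83.6%

Molar mass = 1(35.45) + 1(6.94) = 42.390 g/mol
Mass of Cl per mole = 1 × 35.45 = 35.450 g
% Cl = 35.450 / 42.390 × 100 = 83.6%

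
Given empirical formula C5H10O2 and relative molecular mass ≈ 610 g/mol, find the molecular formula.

C30H60O12

Empirical-formula mass = 102.13 g/mol
n = 610 / 102.13 = 5.97 ≈ 6
Molecular formula = (C5H10O2)6 = C30H60O12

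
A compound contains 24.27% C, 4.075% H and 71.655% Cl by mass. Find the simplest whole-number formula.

Assume 100 g: 24.27 g C, 4.075 g H, 71.655 g Cl.
n(C) = 24.27/12.01 = 2.021, n(H) = 4.075/1.008 = 4.043, n(Cl) = 71.655/35.45 = 2.021
Smallest is C at 2.021 mol; normalising gives C 1.000, H 2.001, Cl 1.000
Ratio ≈ 1:2:1, so the empirical formula is CH2Cl

CH2Cl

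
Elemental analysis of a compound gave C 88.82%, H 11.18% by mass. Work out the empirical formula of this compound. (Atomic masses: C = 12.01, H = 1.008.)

Assume 100 g: 88.82 g C, 11.18 g H.
C: 88.82 g ÷ 12.01 g/mol = 7.396 mol
H: 11.18 g ÷ 1.008 g/mol = 11.09 mol
Ratios (÷ 7.396): C 1.000, H 1.500
Scaling by 2: C 2.00, H 3.00 → C2H3

C2H3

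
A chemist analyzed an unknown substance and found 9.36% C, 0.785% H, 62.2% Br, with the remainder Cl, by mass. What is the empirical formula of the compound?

CHBrCl

Assume 100 g: 9.36 g C, 0.785 g H, 62.2 g Br, 27.66 g Cl.
n(C) = 9.36/12.01 = 0.7794, n(H) = 0.785/1.008 = 0.7788, n(Br) = 62.2/79.90 = 0.7785, n(Cl) = 27.66/35.45 = 0.7803
Smallest is Br at 0.7785 mol; normalising gives C 1.001, H 1.000, Br 1.000, Cl 1.002
Ratio ≈ 1:1:1:1, so the empirical formula is CHBrCl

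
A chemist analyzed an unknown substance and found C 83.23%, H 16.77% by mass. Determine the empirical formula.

C5H12

Assume 100 g: 83.23 g C, 16.77 g H.
C: 83.23 g ÷ 12.01 g/mol = 6.93 mol
H: 16.77 g ÷ 1.008 g/mol = 16.64 mol
Smallest is C at 6.93 mol; normalising gives C 1.000, H 2.401
Scaling by 5: C 5.00, H 12.00 → C5H12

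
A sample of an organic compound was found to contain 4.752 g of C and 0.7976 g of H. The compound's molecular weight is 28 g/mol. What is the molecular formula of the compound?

C: 4.752 g ÷ 12.01 g/mol = 0.3957 mol
H: 0.7976 g ÷ 1.008 g/mol = 0.7913 mol
Divide by the smallest (0.3957 mol C): C 1.000, H 2.000
≈ 1:2 → CH2
Empirical-formula mass = 14.03 g/mol
n = 28 / 14.03 = 2.00 ≈ 2
Molecular formula = (CH2)×2 = C2H4

C2H4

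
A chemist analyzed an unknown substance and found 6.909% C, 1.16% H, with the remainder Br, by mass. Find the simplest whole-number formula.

CH2Br2

Assume 100 g: 6.909 g C, 1.16 g H, 91.931 g Br.
Moles — C: 6.909 / 12.01 = 0.5753 mol; H: 1.16 / 1.008 = 1.151 mol; Br: 91.931 / 79.90 = 1.151 mol
Smallest is C at 0.5753 mol; normalising gives C 1.000, H 2.000, Br 2.000
→ CH2Br2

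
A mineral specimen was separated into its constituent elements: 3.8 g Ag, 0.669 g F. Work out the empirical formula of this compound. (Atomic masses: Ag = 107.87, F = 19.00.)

AgF

Ag: 3.8 g ÷ 107.87 g/mol = 0.03523 mol
F: 0.669 g ÷ 19.00 g/mol = 0.03521 mol
Smallest is F at 0.03521 mol; normalising gives Ag 1.000, F 1.000
→ AgF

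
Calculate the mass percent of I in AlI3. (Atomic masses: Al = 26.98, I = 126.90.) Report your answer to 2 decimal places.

Molar mass = 1(26.98) + 3(126.90) = 407.680 g/mol
Mass of I per mole = 3 × 126.90 = 380.700 g
% I = 380.700 / 407.680 × 100 = 93.38%

93.38%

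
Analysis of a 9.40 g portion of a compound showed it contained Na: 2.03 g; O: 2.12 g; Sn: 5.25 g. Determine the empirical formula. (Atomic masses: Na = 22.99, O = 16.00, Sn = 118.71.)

Na2O3Sn

Na: 2.03 g ÷ 22.99 g/mol = 0.0883 mol
O: 2.12 g ÷ 16.00 g/mol = 0.1325 mol
Sn: 5.25 g ÷ 118.71 g/mol = 0.04423 mol
Smallest is Sn at 0.04423 mol; normalising gives Na 1.997, O 2.996, Sn 1.000
Ratio ≈ 2:3:1, so the empirical formula is Na2O3Sn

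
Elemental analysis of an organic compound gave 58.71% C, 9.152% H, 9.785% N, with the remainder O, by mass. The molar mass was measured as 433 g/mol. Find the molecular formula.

C21H39N3O6

Assume 100 g: 58.71 g C, 9.152 g H, 9.785 g N, 22.353 g O.
Moles — C: 58.71 / 12.01 = 4.888 mol; H: 9.152 / 1.008 = 9.079 mol; N: 9.785 / 14.01 = 0.6984 mol; O: 22.353 / 16.00 = 1.397 mol
Ratios (÷ 0.6984): C 6.999, H 13.000, N 1.000, O 2.000
→ C7H13NO2
Empirical-formula mass = 143.18 g/mol
n = 433 / 143.18 = 3.02 ≈ 3
Molecular formula = (C7H13NO2)×3 = C21H39N3O6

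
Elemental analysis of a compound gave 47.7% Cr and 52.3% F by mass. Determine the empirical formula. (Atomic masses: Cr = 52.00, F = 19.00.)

Assume 100 g: 47.7 g Cr, 52.3 g F.
n(Cr) = 47.7/52.00 = 0.9173, n(F) = 52.3/19.00 = 2.753
Smallest is Cr at 0.9173 mol; normalising gives Cr 1.000, F 3.001
Ratio ≈ 1:3, so the empirical formula is CrF3

CrF3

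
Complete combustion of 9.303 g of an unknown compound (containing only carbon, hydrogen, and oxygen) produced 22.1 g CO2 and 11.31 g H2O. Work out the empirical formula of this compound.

mol C = 22.1 / 44.01 = 0.5022; mass C = 0.5022 × 12.01 = 6.031 g
mol H = 2 × (11.31 / 18.02) = 1.255; mass H = 1.255 × 1.008 = 1.265 g
mass O = 9.303 − (7.296) = 2.007 g → mol O = 0.1254
Ratios (÷ 0.1254): C 4.004, H 10.008, O 1.000
≈ 4:10:1 → C4H10O

C4H10O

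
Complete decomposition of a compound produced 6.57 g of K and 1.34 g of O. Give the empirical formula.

n(K) = 6.57/39.10 = 0.168, n(O) = 1.34/16.00 = 0.08375
Smallest is O at 0.08375 mol; normalising gives K 2.006, O 1.000
≈ 2:1 → K2O

K2O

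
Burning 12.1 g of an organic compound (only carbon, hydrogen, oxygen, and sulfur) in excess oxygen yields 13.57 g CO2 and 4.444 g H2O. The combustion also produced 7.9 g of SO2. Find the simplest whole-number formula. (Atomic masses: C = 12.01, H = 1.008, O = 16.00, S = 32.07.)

mol C = 13.57 / 44.01 = 0.3083; mass C = 0.3083 × 12.01 = 3.703 g
mol H = 2 × (4.444 / 18.02) = 0.4932; mass H = 0.4932 × 1.008 = 0.4972 g
mol S = 7.9 / 64.07 = 0.1233; mass S = 3.954 g
mass O = 12.1 − (8.155) = 3.945 g → mol O = 0.2466
Smallest is S at 0.1233 mol; normalising gives C 2.501, H 4.000, O 2.000, S 1.000
Multiply by 2: C 5.00, H 8.00, O 4.00, S 2.00 → C5H8O4S2

C5H8O4S2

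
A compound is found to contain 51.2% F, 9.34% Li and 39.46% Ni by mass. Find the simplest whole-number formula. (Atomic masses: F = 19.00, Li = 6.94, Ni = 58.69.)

Assume 100 g: 51.2 g F, 9.34 g Li, 39.46 g Ni.
n(F) = 51.2/19.00 = 2.695, n(Li) = 9.34/6.94 = 1.346, n(Ni) = 39.46/58.69 = 0.6723
Divide by the smallest (0.6723 mol Ni): F 4.008, Li 2.002, Ni 1.000
≈ 4:2:1 → F4Li2Ni

F4Li2Ni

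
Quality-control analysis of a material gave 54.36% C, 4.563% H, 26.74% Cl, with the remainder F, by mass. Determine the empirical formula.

C6H6ClF

Assume 100 g: 54.36 g C, 4.563 g H, 26.74 g Cl, 14.337 g F.
n(C) = 54.36/12.01 = 4.526, n(H) = 4.563/1.008 = 4.527, n(Cl) = 26.74/35.45 = 0.7543, n(F) = 14.337/19.00 = 0.7546
Smallest is Cl at 0.7543 mol; normalising gives C 6.001, H 6.001, Cl 1.000, F 1.000
→ C6H6ClF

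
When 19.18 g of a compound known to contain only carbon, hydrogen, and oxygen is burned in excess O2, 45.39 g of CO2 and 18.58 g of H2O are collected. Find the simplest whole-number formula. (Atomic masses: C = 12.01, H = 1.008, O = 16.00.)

mol C = 45.39 / 44.01 = 1.031; mass C = 1.031 × 12.01 = 12.39 g
mol H = 2 × (18.58 / 18.02) = 2.062; mass H = 2.062 × 1.008 = 2.079 g
mass O = 19.18 − (14.47) = 4.715 g → mol O = 0.2947
Divide by the smallest (0.2947 mol O): C 3.500, H 6.998, O 1.000
Scaling by 2: C 7.00, H 14.00, O 2.00 → C7H14O2

C7H14O2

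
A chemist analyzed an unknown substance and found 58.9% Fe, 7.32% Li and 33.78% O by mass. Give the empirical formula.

Assume 100 g: 58.9 g Fe, 7.32 g Li, 33.78 g O.
Moles — Fe: 58.9 / 55.85 = 1.055 mol; Li: 7.32 / 6.94 = 1.055 mol; O: 33.78 / 16.00 = 2.111 mol
Divide by the smallest (1.055 mol Fe): Fe 1.000, Li 1.000, O 2.002
Ratio ≈ 1:1:2, so the empirical formula is FeLiO2

FeLiO2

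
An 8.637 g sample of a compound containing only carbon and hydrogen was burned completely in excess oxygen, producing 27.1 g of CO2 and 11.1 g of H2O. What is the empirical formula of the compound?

CH2

mol C = 27.1 / 44.01 = 0.6158; mass C = 0.6158 × 12.01 = 7.395 g
mol H = 2 × (11.1 / 18.02) = 1.232; mass H = 1.232 × 1.008 = 1.242 g
Ratios (÷ 0.6158): C 1.000, H 2.001
→ CH2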